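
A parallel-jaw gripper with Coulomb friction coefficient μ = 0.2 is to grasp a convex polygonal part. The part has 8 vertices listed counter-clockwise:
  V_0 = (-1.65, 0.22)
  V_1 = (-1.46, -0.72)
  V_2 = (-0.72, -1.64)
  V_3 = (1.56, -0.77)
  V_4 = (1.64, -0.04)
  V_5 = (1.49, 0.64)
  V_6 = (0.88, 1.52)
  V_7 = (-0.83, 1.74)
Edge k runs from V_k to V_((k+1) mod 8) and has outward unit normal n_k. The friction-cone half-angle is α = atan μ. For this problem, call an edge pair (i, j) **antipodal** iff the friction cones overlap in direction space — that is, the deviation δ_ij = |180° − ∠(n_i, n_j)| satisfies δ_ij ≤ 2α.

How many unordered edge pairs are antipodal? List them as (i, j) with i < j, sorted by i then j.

count = 4; pairs: (0,3), (0,4), (1,5), (3,7)

α = atan 0.2 = 11.31°;  2α = 22.62°
n_0 = (-0.9802, -0.1981)
n_1 = (-0.7792, -0.6268)
n_2 = (+0.3565, -0.9343)
n_3 = (+0.9940, -0.1089)
n_4 = (+0.9765, +0.2154)
n_5 = (+0.8219, +0.5697)
n_6 = (+0.1276, +0.9918)
n_7 = (-0.8801, +0.4748)
  (0,1): δ = 152.62°  ·
  (0,2): δ = 80.54°  ·
  (0,3): δ = 17.68°  ✓
  (0,4): δ = 1.01°  ✓
  (0,5): δ = 23.30°  ·
  (0,6): δ = 71.24°  ·
  (0,7): δ = 140.23°  ·
  (1,2): δ = 107.93°  ·
  (1,3): δ = 45.07°  ·
  (1,4): δ = 26.37°  ·
  (1,5): δ = 4.08°  ✓
  (1,6): δ = 43.86°  ·
  (1,7): δ = 112.84°  ·
  (2,3): δ = 117.14°  ·
  (2,4): δ = 98.45°  ·
  (2,5): δ = 76.16°  ·
  (2,6): δ = 28.22°  ·
  (2,7): δ = 40.77°  ·
  (3,4): δ = 161.31°  ·
  (3,5): δ = 139.02°  ·
  (3,6): δ = 91.08°  ·
  (3,7): δ = 22.09°  ✓
  (4,5): δ = 157.71°  ·
  (4,6): δ = 109.77°  ·
  (4,7): δ = 40.79°  ·
  (5,6): δ = 132.06°  ·
  (5,7): δ = 63.07°  ·
  (6,7): δ = 111.01°  ·
antipodal pairs: 4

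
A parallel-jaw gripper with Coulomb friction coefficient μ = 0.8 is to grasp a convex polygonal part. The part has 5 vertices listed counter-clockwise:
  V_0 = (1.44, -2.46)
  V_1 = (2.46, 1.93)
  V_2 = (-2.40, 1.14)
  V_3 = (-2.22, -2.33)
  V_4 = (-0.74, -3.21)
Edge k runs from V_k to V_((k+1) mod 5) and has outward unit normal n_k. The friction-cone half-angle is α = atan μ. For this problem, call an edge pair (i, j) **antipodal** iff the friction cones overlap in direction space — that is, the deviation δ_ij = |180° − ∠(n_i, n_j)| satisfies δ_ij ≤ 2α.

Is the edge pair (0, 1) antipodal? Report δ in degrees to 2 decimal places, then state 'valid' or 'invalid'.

α = atan 0.8 = 38.66°;  2α = 77.32°
edge 0: e_0 = (+1.02, +4.39);  n_0 = (+0.9741, -0.2263)
edge 1: e_1 = (-4.86, -0.79);  n_1 = (-0.1604, +0.9870)
∠(n_0, n_1) = 112.31°
δ = |180° − 112.31°| = 67.69°
67.69° ≤ 2α = 77.32°  →  valid

δ = 67.69°, valid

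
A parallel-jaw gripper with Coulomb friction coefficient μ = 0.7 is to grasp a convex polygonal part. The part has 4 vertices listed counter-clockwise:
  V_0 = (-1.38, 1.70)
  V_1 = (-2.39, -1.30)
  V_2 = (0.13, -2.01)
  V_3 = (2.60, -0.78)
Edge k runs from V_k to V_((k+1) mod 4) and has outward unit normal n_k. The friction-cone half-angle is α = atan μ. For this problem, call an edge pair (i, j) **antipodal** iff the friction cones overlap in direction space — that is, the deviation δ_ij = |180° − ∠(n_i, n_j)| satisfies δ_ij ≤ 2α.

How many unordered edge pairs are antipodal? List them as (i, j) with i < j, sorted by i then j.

α = atan 0.7 = 34.99°;  2α = 69.98°
n_0 = (-0.9477, +0.3191)
n_1 = (-0.2712, -0.9625)
n_2 = (+0.4458, -0.8952)
n_3 = (+0.5288, +0.8487)
  (0,1): δ = 87.13°  ·
  (0,2): δ = 44.92°  ✓
  (0,3): δ = 76.68°  ·
  (1,2): δ = 137.79°  ·
  (1,3): δ = 16.19°  ✓
  (2,3): δ = 58.40°  ✓
antipodal pairs: 3

count = 3; pairs: (0,2), (1,3), (2,3)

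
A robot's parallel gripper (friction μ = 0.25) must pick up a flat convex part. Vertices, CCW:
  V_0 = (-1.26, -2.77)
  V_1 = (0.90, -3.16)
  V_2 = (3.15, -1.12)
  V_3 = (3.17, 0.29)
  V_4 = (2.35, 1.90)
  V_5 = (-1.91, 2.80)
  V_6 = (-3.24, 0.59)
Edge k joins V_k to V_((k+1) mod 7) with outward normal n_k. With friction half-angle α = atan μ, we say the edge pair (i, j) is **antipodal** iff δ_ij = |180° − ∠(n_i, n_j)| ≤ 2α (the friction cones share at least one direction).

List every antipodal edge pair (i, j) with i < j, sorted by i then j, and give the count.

count = 3; pairs: (0,4), (1,5), (3,6)

α = atan 0.25 = 14.04°;  2α = 28.07°
n_0 = (-0.1777, -0.9841)
n_1 = (+0.6717, -0.7408)
n_2 = (+0.9999, -0.0142)
n_3 = (+0.8911, +0.4538)
n_4 = (+0.2067, +0.9784)
n_5 = (-0.8568, +0.5156)
n_6 = (-0.8615, -0.5077)
  (0,1): δ = 127.57°  ·
  (0,2): δ = 80.58°  ·
  (0,3): δ = 52.77°  ·
  (0,4): δ = 1.69°  ✓
  (0,5): δ = 69.19°  ·
  (0,6): δ = 130.75°  ·
  (1,2): δ = 133.01°  ·
  (1,3): δ = 105.21°  ·
  (1,4): δ = 54.13°  ·
  (1,5): δ = 16.76°  ✓
  (1,6): δ = 78.31°  ·
  (2,3): δ = 152.20°  ·
  (2,4): δ = 101.12°  ·
  (2,5): δ = 30.23°  ·
  (2,6): δ = 31.32°  ·
  (3,4): δ = 128.92°  ·
  (3,5): δ = 58.03°  ·
  (3,6): δ = 3.52°  ✓
  (4,5): δ = 109.11°  ·
  (4,6): δ = 47.56°  ·
  (5,6): δ = 118.45°  ·
antipodal pairs: 3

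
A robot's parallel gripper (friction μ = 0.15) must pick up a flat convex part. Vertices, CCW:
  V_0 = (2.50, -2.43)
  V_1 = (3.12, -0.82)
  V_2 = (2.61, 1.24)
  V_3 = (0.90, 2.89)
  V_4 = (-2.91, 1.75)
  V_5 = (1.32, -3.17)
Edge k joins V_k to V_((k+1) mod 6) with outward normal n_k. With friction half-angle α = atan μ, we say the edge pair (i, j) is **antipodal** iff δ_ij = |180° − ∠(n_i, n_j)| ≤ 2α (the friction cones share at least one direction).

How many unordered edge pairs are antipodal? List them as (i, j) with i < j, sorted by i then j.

α = atan 0.15 = 8.53°;  2α = 17.06°
n_0 = (+0.9332, -0.3594)
n_1 = (+0.9707, +0.2403)
n_2 = (+0.6944, +0.7196)
n_3 = (-0.2867, +0.9580)
n_4 = (-0.7583, -0.6519)
n_5 = (+0.5313, -0.8472)
  (0,1): δ = 145.03°  ·
  (0,2): δ = 112.92°  ·
  (0,3): δ = 52.28°  ·
  (0,4): δ = 61.75°  ·
  (0,5): δ = 143.15°  ·
  (1,2): δ = 147.88°  ·
  (1,3): δ = 87.25°  ·
  (1,4): δ = 26.78°  ·
  (1,5): δ = 108.19°  ·
  (2,3): δ = 119.37°  ·
  (2,4): δ = 5.34°  ✓
  (2,5): δ = 76.07°  ·
  (3,4): δ = 65.97°  ·
  (3,5): δ = 15.43°  ✓
  (4,5): δ = 98.59°  ·
antipodal pairs: 2

count = 2; pairs: (2,4), (3,5)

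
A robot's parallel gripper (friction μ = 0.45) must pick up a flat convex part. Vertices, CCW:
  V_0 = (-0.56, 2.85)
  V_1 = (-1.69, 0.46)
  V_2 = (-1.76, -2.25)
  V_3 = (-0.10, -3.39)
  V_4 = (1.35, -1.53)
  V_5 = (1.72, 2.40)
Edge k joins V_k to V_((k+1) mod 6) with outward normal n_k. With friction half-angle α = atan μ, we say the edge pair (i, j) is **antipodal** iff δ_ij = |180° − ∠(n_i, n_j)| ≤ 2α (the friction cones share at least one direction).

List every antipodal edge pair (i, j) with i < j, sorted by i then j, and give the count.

count = 5; pairs: (0,3), (0,4), (1,3), (1,4), (2,5)

α = atan 0.45 = 24.23°;  2α = 48.46°
n_0 = (-0.9040, +0.4274)
n_1 = (-0.9997, +0.0258)
n_2 = (-0.5661, -0.8243)
n_3 = (+0.7887, -0.6148)
n_4 = (+0.9956, -0.0937)
n_5 = (+0.1936, +0.9811)
  (0,1): δ = 156.17°  ·
  (0,2): δ = 99.17°  ·
  (0,3): δ = 12.63°  ✓
  (0,4): δ = 19.93°  ✓
  (0,5): δ = 104.14°  ·
  (1,2): δ = 123.00°  ·
  (1,3): δ = 36.46°  ✓
  (1,4): δ = 3.90°  ✓
  (1,5): δ = 80.31°  ·
  (2,3): δ = 93.46°  ·
  (2,4): δ = 60.90°  ·
  (2,5): δ = 23.31°  ✓
  (3,4): δ = 147.44°  ·
  (3,5): δ = 63.23°  ·
  (4,5): δ = 95.79°  ·
antipodal pairs: 5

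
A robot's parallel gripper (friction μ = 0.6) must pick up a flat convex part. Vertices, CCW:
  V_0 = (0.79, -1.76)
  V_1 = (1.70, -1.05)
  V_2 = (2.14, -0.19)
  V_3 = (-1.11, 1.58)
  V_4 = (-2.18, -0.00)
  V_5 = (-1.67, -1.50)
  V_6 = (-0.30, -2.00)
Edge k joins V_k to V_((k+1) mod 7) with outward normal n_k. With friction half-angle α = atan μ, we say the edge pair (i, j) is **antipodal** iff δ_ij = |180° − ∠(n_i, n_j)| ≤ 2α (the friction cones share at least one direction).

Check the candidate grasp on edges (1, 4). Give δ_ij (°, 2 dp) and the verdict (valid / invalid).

α = atan 0.6 = 30.96°;  2α = 61.93°
edge 1: e_1 = (+0.44, +0.86);  n_1 = (+0.8902, -0.4555)
edge 4: e_4 = (+0.51, -1.50);  n_4 = (-0.9468, -0.3219)
∠(n_1, n_4) = 134.13°
δ = |180° − 134.13°| = 45.87°
45.87° ≤ 2α = 61.93°  →  valid

δ = 45.87°, valid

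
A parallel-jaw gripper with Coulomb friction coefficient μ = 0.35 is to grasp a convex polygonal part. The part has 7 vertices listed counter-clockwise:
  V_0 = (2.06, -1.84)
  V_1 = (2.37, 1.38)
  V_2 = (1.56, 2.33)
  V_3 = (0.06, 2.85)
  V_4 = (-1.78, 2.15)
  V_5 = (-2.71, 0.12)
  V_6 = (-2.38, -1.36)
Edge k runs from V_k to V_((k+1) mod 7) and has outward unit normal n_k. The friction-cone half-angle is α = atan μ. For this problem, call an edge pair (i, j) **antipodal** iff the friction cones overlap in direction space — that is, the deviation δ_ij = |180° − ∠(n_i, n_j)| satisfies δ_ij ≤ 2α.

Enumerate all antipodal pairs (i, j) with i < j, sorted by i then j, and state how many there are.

count = 5; pairs: (0,4), (0,5), (1,5), (2,6), (3,6)

α = atan 0.35 = 19.29°;  2α = 38.58°
n_0 = (+0.9954, -0.0958)
n_1 = (+0.7610, +0.6488)
n_2 = (+0.3275, +0.9448)
n_3 = (-0.3556, +0.9346)
n_4 = (-0.9091, +0.4165)
n_5 = (-0.9760, -0.2176)
n_6 = (-0.1075, -0.9942)
  (0,1): δ = 134.05°  ·
  (0,2): δ = 103.62°  ·
  (0,3): δ = 63.67°  ·
  (0,4): δ = 19.11°  ✓
  (0,5): δ = 18.07°  ✓
  (0,6): δ = 89.33°  ·
  (1,2): δ = 149.57°  ·
  (1,3): δ = 109.62°  ·
  (1,4): δ = 65.07°  ·
  (1,5): δ = 27.88°  ✓
  (1,6): δ = 43.38°  ·
  (2,3): δ = 140.05°  ·
  (2,4): δ = 95.49°  ·
  (2,5): δ = 58.31°  ·
  (2,6): δ = 12.95°  ✓
  (3,4): δ = 135.44°  ·
  (3,5): δ = 98.26°  ·
  (3,6): δ = 27.00°  ✓
  (4,5): δ = 142.82°  ·
  (4,6): δ = 71.56°  ·
  (5,6): δ = 108.74°  ·
antipodal pairs: 5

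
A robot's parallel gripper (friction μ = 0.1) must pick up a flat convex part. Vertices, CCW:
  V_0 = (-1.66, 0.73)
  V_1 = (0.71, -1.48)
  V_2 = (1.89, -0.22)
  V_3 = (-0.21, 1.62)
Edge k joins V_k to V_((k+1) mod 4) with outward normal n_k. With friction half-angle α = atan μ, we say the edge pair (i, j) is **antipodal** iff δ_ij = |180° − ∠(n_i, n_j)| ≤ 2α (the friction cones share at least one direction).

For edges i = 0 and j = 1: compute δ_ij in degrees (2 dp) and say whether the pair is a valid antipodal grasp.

α = atan 0.1 = 5.71°;  2α = 11.42°
edge 0: e_0 = (+2.37, -2.21);  n_0 = (-0.6820, -0.7314)
edge 1: e_1 = (+1.18, +1.26);  n_1 = (+0.7299, -0.6836)
∠(n_0, n_1) = 89.88°
δ = |180° − 89.88°| = 90.12°
90.12° > 2α = 11.42°  →  invalid

δ = 90.12°, invalid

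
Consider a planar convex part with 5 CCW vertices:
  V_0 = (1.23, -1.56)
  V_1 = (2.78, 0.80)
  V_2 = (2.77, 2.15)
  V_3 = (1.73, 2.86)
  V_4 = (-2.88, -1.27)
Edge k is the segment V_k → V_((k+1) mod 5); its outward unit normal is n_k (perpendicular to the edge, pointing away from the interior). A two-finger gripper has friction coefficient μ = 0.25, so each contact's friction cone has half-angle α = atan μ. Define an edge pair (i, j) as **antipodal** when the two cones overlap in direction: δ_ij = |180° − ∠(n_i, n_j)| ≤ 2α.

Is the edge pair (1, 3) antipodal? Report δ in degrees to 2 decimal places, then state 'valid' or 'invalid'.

α = atan 0.25 = 14.04°;  2α = 28.07°
edge 1: e_1 = (-0.01, +1.35);  n_1 = (+1.0000, +0.0074)
edge 3: e_3 = (-4.61, -4.13);  n_3 = (-0.6673, +0.7448)
∠(n_1, n_3) = 131.43°
δ = |180° − 131.43°| = 48.57°
48.57° > 2α = 28.07°  →  invalid

δ = 48.57°, invalid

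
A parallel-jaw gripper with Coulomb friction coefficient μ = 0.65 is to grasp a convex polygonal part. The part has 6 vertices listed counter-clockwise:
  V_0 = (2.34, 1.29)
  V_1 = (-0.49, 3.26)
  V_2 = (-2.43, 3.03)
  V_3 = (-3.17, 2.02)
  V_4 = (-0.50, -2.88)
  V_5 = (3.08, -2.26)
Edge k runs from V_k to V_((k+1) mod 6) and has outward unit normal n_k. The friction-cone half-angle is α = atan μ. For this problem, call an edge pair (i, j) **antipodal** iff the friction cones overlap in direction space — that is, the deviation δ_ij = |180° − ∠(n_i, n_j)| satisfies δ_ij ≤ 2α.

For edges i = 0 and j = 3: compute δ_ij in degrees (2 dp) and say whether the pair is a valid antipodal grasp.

δ = 26.57°, valid

α = atan 0.65 = 33.02°;  2α = 66.05°
edge 0: e_0 = (-2.83, +1.97);  n_0 = (+0.5713, +0.8207)
edge 3: e_3 = (+2.67, -4.90);  n_3 = (-0.8781, -0.4785)
∠(n_0, n_3) = 153.43°
δ = |180° − 153.43°| = 26.57°
26.57° ≤ 2α = 66.05°  →  valid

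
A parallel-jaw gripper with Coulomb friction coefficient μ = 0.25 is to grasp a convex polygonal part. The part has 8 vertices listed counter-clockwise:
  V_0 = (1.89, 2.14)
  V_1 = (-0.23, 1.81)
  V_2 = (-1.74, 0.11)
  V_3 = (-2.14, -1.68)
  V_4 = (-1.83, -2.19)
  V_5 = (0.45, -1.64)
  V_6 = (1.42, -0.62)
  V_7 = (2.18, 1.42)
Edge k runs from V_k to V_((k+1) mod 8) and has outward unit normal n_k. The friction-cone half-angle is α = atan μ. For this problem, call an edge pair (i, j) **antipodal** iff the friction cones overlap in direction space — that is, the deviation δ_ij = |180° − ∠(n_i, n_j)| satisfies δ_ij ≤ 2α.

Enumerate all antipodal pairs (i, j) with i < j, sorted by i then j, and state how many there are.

count = 5; pairs: (0,4), (1,5), (1,6), (2,6), (3,7)

α = atan 0.25 = 14.04°;  2α = 28.07°
n_0 = (-0.1538, +0.9881)
n_1 = (-0.7477, +0.6641)
n_2 = (-0.9759, +0.2181)
n_3 = (-0.8545, -0.5194)
n_4 = (+0.2345, -0.9721)
n_5 = (+0.7246, -0.6891)
n_6 = (+0.9371, -0.3491)
n_7 = (+0.9276, +0.3736)
  (0,1): δ = 140.46°  ·
  (0,2): δ = 111.44°  ·
  (0,3): δ = 67.55°  ·
  (0,4): δ = 4.71°  ✓
  (0,5): δ = 37.59°  ·
  (0,6): δ = 60.72°  ·
  (0,7): δ = 103.09°  ·
  (1,2): δ = 150.98°  ·
  (1,3): δ = 107.09°  ·
  (1,4): δ = 34.83°  ·
  (1,5): δ = 1.95°  ✓
  (1,6): δ = 21.18°  ✓
  (1,7): δ = 63.55°  ·
  (2,3): δ = 136.11°  ·
  (2,4): δ = 63.84°  ·
  (2,5): δ = 30.96°  ·
  (2,6): δ = 7.84°  ✓
  (2,7): δ = 34.54°  ·
  (3,4): δ = 107.73°  ·
  (3,5): δ = 74.85°  ·
  (3,6): δ = 51.73°  ·
  (3,7): δ = 9.35°  ✓
  (4,5): δ = 147.12°  ·
  (4,6): δ = 124.00°  ·
  (4,7): δ = 81.62°  ·
  (5,6): δ = 156.87°  ·
  (5,7): δ = 114.50°  ·
  (6,7): δ = 137.63°  ·
antipodal pairs: 5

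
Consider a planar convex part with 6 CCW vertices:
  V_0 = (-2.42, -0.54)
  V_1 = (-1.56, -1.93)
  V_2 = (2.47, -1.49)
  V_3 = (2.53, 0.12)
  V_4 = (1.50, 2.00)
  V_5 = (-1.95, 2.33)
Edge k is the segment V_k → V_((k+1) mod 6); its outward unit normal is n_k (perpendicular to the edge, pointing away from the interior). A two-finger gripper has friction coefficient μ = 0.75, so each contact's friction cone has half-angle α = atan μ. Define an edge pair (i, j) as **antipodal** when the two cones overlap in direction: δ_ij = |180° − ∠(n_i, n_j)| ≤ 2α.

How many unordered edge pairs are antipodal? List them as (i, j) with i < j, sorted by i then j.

count = 7; pairs: (0,2), (0,3), (0,4), (1,3), (1,4), (2,5), (3,5)

α = atan 0.75 = 36.87°;  2α = 73.74°
n_0 = (-0.8504, -0.5261)
n_1 = (+0.1085, -0.9941)
n_2 = (+0.9993, -0.0372)
n_3 = (+0.8770, +0.4805)
n_4 = (+0.0952, +0.9955)
n_5 = (-0.9869, +0.1616)
  (0,1): δ = 115.51°  ·
  (0,2): δ = 33.88°  ✓
  (0,3): δ = 3.03°  ✓
  (0,4): δ = 52.79°  ✓
  (0,5): δ = 138.95°  ·
  (1,2): δ = 98.37°  ·
  (1,3): δ = 67.51°  ✓
  (1,4): δ = 11.69°  ✓
  (1,5): δ = 74.47°  ·
  (2,3): δ = 149.15°  ·
  (2,4): δ = 93.33°  ·
  (2,5): δ = 7.17°  ✓
  (3,4): δ = 124.18°  ·
  (3,5): δ = 38.02°  ✓
  (4,5): δ = 93.84°  ·
antipodal pairs: 7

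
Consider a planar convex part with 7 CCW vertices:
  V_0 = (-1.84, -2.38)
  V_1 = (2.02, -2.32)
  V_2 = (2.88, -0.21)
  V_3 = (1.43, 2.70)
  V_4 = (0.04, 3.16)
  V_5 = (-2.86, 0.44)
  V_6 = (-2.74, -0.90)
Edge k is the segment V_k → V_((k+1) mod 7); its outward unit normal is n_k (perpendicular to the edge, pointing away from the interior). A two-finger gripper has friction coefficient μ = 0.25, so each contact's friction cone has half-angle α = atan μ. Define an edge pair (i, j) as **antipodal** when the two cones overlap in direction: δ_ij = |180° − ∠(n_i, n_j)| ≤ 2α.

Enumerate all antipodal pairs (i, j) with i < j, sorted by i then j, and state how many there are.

count = 5; pairs: (0,3), (1,4), (1,5), (2,5), (2,6)

α = atan 0.25 = 14.04°;  2α = 28.07°
n_0 = (+0.0155, -0.9999)
n_1 = (+0.9260, -0.3774)
n_2 = (+0.8950, +0.4460)
n_3 = (+0.3142, +0.9494)
n_4 = (-0.6841, +0.7294)
n_5 = (-0.9960, -0.0892)
n_6 = (-0.8544, -0.5196)
  (0,1): δ = 113.07°  ·
  (0,2): δ = 64.40°  ·
  (0,3): δ = 19.20°  ✓
  (0,4): δ = 42.27°  ·
  (0,5): δ = 94.23°  ·
  (0,6): δ = 120.41°  ·
  (1,2): δ = 131.34°  ·
  (1,3): δ = 86.14°  ·
  (1,4): δ = 24.66°  ✓
  (1,5): δ = 27.29°  ✓
  (1,6): δ = 53.48°  ·
  (2,3): δ = 134.80°  ·
  (2,4): δ = 73.32°  ·
  (2,5): δ = 21.37°  ✓
  (2,6): δ = 4.82°  ✓
  (3,4): δ = 118.52°  ·
  (3,5): δ = 66.57°  ·
  (3,6): δ = 40.38°  ·
  (4,5): δ = 128.05°  ·
  (4,6): δ = 101.86°  ·
  (5,6): δ = 153.81°  ·
antipodal pairs: 5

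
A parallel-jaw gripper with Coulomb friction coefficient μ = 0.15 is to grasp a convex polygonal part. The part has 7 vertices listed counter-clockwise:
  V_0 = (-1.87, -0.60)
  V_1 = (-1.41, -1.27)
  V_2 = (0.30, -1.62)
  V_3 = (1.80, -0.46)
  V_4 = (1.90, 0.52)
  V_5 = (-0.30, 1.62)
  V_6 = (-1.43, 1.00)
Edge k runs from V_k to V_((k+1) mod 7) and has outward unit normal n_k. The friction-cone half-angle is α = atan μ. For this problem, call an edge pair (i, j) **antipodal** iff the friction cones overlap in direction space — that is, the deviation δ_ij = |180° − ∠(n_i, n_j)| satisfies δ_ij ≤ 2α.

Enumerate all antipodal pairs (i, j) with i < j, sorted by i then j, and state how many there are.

α = atan 0.15 = 8.53°;  2α = 17.06°
n_0 = (-0.8244, -0.5660)
n_1 = (-0.2005, -0.9797)
n_2 = (+0.6117, -0.7911)
n_3 = (+0.9948, -0.1015)
n_4 = (+0.4472, +0.8944)
n_5 = (-0.4810, +0.8767)
n_6 = (-0.9642, +0.2652)
  (0,1): δ = 136.04°  ·
  (0,2): δ = 86.76°  ·
  (0,3): δ = 40.30°  ·
  (0,4): δ = 28.96°  ·
  (0,5): δ = 84.28°  ·
  (0,6): δ = 130.15°  ·
  (1,2): δ = 130.72°  ·
  (1,3): δ = 84.26°  ·
  (1,4): δ = 15.00°  ✓
  (1,5): δ = 40.32°  ·
  (1,6): δ = 86.19°  ·
  (2,3): δ = 133.54°  ·
  (2,4): δ = 64.28°  ·
  (2,5): δ = 8.96°  ✓
  (2,6): δ = 36.91°  ·
  (3,4): δ = 110.74°  ·
  (3,5): δ = 55.42°  ·
  (3,6): δ = 9.55°  ✓
  (4,5): δ = 124.68°  ·
  (4,6): δ = 78.81°  ·
  (5,6): δ = 134.13°  ·
antipodal pairs: 3

count = 3; pairs: (1,4), (2,5), (3,6)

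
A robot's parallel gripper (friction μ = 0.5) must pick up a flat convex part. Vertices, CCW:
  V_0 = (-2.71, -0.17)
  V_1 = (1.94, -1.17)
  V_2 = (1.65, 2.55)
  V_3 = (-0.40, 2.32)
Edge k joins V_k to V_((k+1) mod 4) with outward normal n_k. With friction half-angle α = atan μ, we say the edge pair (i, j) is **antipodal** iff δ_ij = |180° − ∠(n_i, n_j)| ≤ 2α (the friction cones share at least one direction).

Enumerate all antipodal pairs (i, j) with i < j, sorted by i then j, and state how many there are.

count = 2; pairs: (0,2), (1,3)

α = atan 0.5 = 26.57°;  2α = 53.13°
n_0 = (-0.2102, -0.9776)
n_1 = (+0.9970, +0.0777)
n_2 = (-0.1115, +0.9938)
n_3 = (-0.7331, +0.6801)
  (0,1): δ = 73.41°  ·
  (0,2): δ = 18.54°  ✓
  (0,3): δ = 59.28°  ·
  (1,2): δ = 88.06°  ·
  (1,3): δ = 47.31°  ✓
  (2,3): δ = 139.25°  ·
antipodal pairs: 2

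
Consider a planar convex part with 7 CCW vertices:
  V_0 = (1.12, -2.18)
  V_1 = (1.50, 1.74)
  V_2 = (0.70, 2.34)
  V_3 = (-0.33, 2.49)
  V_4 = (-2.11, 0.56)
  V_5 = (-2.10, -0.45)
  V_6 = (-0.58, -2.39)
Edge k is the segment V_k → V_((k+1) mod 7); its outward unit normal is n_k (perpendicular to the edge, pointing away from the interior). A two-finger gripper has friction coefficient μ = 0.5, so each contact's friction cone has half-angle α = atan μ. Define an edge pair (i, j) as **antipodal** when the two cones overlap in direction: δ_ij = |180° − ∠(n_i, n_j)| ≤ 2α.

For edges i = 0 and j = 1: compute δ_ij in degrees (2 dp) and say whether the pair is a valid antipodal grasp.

α = atan 0.5 = 26.57°;  2α = 53.13°
edge 0: e_0 = (+0.38, +3.92);  n_0 = (+0.9953, -0.0965)
edge 1: e_1 = (-0.80, +0.60);  n_1 = (+0.6000, +0.8000)
∠(n_0, n_1) = 58.67°
δ = |180° − 58.67°| = 121.33°
121.33° > 2α = 53.13°  →  invalid

δ = 121.33°, invalid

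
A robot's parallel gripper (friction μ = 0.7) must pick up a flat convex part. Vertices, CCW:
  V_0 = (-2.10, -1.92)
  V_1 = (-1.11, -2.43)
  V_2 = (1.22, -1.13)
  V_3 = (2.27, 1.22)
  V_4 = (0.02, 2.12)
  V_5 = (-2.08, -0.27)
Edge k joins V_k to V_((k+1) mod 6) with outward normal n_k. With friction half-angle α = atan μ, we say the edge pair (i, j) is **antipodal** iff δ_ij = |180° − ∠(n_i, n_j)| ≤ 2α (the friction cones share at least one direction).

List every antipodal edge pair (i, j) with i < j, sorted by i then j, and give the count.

count = 7; pairs: (0,3), (1,3), (1,4), (1,5), (2,4), (2,5), (3,5)

α = atan 0.7 = 34.99°;  2α = 69.98°
n_0 = (-0.4580, -0.8890)
n_1 = (+0.4872, -0.8733)
n_2 = (+0.9130, -0.4079)
n_3 = (+0.3714, +0.9285)
n_4 = (-0.7512, +0.6601)
n_5 = (-0.9999, +0.0121)
  (0,1): δ = 123.59°  ·
  (0,2): δ = 86.82°  ·
  (0,3): δ = 5.45°  ✓
  (0,4): δ = 75.95°  ·
  (0,5): δ = 116.56°  ·
  (1,2): δ = 143.23°  ·
  (1,3): δ = 50.96°  ✓
  (1,4): δ = 19.54°  ✓
  (1,5): δ = 60.15°  ✓
  (2,3): δ = 87.73°  ·
  (2,4): δ = 17.23°  ✓
  (2,5): δ = 23.38°  ✓
  (3,4): δ = 109.50°  ·
  (3,5): δ = 68.89°  ✓
  (4,5): δ = 139.39°  ·
antipodal pairs: 7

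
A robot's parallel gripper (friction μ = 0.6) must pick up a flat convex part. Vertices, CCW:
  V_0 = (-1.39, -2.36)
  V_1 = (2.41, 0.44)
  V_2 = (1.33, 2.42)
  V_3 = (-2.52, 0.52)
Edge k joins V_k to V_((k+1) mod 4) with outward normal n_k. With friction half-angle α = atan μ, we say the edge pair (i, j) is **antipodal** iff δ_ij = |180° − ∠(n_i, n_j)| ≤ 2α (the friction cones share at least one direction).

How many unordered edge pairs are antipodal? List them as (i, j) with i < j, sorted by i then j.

α = atan 0.6 = 30.96°;  2α = 61.93°
n_0 = (+0.5932, -0.8051)
n_1 = (+0.8779, +0.4789)
n_2 = (-0.4425, +0.8967)
n_3 = (-0.9309, -0.3653)
  (0,1): δ = 97.77°  ·
  (0,2): δ = 10.12°  ✓
  (0,3): δ = 75.04°  ·
  (1,2): δ = 92.34°  ·
  (1,3): δ = 7.19°  ✓
  (2,3): δ = 94.84°  ·
antipodal pairs: 2

count = 2; pairs: (0,2), (1,3)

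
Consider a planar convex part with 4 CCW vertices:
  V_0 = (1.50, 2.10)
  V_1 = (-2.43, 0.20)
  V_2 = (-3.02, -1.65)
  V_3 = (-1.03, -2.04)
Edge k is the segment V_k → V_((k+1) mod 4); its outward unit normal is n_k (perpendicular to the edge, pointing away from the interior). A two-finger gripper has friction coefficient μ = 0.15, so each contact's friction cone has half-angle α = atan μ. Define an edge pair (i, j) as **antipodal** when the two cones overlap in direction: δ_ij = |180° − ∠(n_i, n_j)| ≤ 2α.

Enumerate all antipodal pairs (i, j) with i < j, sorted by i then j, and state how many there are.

α = atan 0.15 = 8.53°;  2α = 17.06°
n_0 = (-0.4353, +0.9003)
n_1 = (-0.9527, +0.3038)
n_2 = (-0.1923, -0.9813)
n_3 = (+0.8533, -0.5215)
  (0,1): δ = 133.49°  ·
  (0,2): δ = 36.89°  ·
  (0,3): δ = 32.77°  ·
  (1,2): δ = 83.40°  ·
  (1,3): δ = 13.74°  ✓
  (2,3): δ = 110.34°  ·
antipodal pairs: 1

count = 1; pairs: (1,3)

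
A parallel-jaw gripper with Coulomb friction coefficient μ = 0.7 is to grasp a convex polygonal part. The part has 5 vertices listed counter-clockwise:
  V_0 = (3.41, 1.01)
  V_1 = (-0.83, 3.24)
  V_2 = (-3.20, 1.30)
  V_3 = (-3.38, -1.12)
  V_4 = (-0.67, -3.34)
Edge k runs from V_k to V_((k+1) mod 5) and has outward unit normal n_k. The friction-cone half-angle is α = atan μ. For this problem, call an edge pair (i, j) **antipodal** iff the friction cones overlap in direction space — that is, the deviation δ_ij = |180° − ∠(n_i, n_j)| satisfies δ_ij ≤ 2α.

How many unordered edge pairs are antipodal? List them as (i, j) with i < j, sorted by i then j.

count = 4; pairs: (0,2), (0,3), (1,4), (2,4)

α = atan 0.7 = 34.99°;  2α = 69.98°
n_0 = (+0.4655, +0.8851)
n_1 = (-0.6334, +0.7738)
n_2 = (-0.9972, +0.0742)
n_3 = (-0.6337, -0.7736)
n_4 = (+0.7294, -0.6841)
  (0,1): δ = 112.96°  ·
  (0,2): δ = 66.51°  ✓
  (0,3): δ = 11.58°  ✓
  (0,4): δ = 74.58°  ·
  (1,2): δ = 133.56°  ·
  (1,3): δ = 78.63°  ·
  (1,4): δ = 7.53°  ✓
  (2,3): δ = 125.07°  ·
  (2,4): δ = 38.91°  ✓
  (3,4): δ = 93.84°  ·
antipodal pairs: 4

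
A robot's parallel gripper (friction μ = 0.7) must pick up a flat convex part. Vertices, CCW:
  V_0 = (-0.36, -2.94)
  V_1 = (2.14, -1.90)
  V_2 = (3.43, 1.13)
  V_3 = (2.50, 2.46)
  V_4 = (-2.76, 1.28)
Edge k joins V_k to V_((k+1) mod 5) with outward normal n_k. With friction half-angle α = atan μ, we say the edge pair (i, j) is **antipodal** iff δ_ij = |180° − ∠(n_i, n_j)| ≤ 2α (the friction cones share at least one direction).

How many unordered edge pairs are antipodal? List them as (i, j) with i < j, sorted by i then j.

α = atan 0.7 = 34.99°;  2α = 69.98°
n_0 = (+0.3841, -0.9233)
n_1 = (+0.9201, -0.3917)
n_2 = (+0.8195, +0.5730)
n_3 = (-0.2189, +0.9757)
n_4 = (-0.8693, -0.4944)
  (0,1): δ = 135.65°  ·
  (0,2): δ = 77.62°  ·
  (0,3): δ = 9.94°  ✓
  (0,4): δ = 97.04°  ·
  (1,2): δ = 121.98°  ·
  (1,3): δ = 54.29°  ✓
  (1,4): δ = 52.69°  ✓
  (2,3): δ = 112.32°  ·
  (2,4): δ = 5.34°  ✓
  (3,4): δ = 73.02°  ·
antipodal pairs: 4

count = 4; pairs: (0,3), (1,3), (1,4), (2,4)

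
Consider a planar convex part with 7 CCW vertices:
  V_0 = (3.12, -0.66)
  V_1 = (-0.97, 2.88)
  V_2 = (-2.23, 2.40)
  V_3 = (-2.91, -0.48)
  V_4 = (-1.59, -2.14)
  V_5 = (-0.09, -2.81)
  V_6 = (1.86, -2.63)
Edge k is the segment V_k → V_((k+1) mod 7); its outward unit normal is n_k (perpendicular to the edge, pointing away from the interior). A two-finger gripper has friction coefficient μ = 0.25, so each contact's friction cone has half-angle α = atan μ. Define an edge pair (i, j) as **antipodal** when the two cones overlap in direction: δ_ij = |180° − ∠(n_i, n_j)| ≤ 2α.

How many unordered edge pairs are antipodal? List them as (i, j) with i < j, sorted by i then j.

count = 4; pairs: (0,3), (0,4), (1,5), (2,6)

α = atan 0.25 = 14.04°;  2α = 28.07°
n_0 = (+0.6544, +0.7561)
n_1 = (-0.3560, +0.9345)
n_2 = (-0.9732, +0.2298)
n_3 = (-0.7827, -0.6224)
n_4 = (-0.4078, -0.9131)
n_5 = (+0.0919, -0.9958)
n_6 = (+0.8424, -0.5388)
  (0,1): δ = 118.27°  ·
  (0,2): δ = 62.41°  ·
  (0,3): δ = 10.63°  ✓
  (0,4): δ = 16.81°  ✓
  (0,5): δ = 46.15°  ·
  (0,6): δ = 98.27°  ·
  (1,2): δ = 124.14°  ·
  (1,3): δ = 72.36°  ·
  (1,4): δ = 44.92°  ·
  (1,5): δ = 15.58°  ✓
  (1,6): δ = 36.54°  ·
  (2,3): δ = 128.22°  ·
  (2,4): δ = 100.78°  ·
  (2,5): δ = 71.44°  ·
  (2,6): δ = 19.32°  ✓
  (3,4): δ = 152.56°  ·
  (3,5): δ = 123.22°  ·
  (3,6): δ = 71.09°  ·
  (4,5): δ = 150.66°  ·
  (4,6): δ = 98.53°  ·
  (5,6): δ = 127.88°  ·
antipodal pairs: 4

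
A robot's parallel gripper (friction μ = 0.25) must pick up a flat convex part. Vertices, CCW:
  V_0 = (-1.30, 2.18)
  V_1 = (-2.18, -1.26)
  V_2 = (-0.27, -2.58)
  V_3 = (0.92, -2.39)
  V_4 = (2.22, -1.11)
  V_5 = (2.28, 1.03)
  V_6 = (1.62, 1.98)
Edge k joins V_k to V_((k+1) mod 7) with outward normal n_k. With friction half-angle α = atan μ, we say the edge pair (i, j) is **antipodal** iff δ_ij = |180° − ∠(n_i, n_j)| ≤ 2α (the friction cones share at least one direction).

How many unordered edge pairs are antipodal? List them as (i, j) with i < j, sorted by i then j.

α = atan 0.25 = 14.04°;  2α = 28.07°
n_0 = (-0.9688, +0.2478)
n_1 = (-0.5685, -0.8227)
n_2 = (+0.1577, -0.9875)
n_3 = (+0.7016, -0.7126)
n_4 = (+0.9996, -0.0280)
n_5 = (+0.8213, +0.5706)
n_6 = (+0.0683, +0.9977)
  (0,1): δ = 110.30°  ·
  (0,2): δ = 66.58°  ·
  (0,3): δ = 31.09°  ·
  (0,4): δ = 12.74°  ✓
  (0,5): δ = 49.14°  ·
  (0,6): δ = 100.43°  ·
  (1,2): δ = 136.28°  ·
  (1,3): δ = 100.80°  ·
  (1,4): δ = 56.96°  ·
  (1,5): δ = 20.56°  ✓
  (1,6): δ = 30.73°  ·
  (2,3): δ = 144.52°  ·
  (2,4): δ = 100.68°  ·
  (2,5): δ = 64.28°  ·
  (2,6): δ = 12.99°  ✓
  (3,4): δ = 136.16°  ·
  (3,5): δ = 99.77°  ·
  (3,6): δ = 48.47°  ·
  (4,5): δ = 143.60°  ·
  (4,6): δ = 92.31°  ·
  (5,6): δ = 128.71°  ·
antipodal pairs: 3

count = 3; pairs: (0,4), (1,5), (2,6)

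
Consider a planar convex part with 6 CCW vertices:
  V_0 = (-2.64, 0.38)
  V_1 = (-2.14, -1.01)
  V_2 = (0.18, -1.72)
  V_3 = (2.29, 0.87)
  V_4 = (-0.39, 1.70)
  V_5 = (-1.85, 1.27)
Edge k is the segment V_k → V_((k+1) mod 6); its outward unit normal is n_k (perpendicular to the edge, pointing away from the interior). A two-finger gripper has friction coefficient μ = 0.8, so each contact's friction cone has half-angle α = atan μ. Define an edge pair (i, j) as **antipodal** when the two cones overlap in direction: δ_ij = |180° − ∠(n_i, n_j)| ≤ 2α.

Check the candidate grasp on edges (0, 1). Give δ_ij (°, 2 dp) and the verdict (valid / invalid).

α = atan 0.8 = 38.66°;  2α = 77.32°
edge 0: e_0 = (+0.50, -1.39);  n_0 = (-0.9410, -0.3385)
edge 1: e_1 = (+2.32, -0.71);  n_1 = (-0.2926, -0.9562)
∠(n_0, n_1) = 53.20°
δ = |180° − 53.20°| = 126.80°
126.80° > 2α = 77.32°  →  invalid

δ = 126.80°, invalid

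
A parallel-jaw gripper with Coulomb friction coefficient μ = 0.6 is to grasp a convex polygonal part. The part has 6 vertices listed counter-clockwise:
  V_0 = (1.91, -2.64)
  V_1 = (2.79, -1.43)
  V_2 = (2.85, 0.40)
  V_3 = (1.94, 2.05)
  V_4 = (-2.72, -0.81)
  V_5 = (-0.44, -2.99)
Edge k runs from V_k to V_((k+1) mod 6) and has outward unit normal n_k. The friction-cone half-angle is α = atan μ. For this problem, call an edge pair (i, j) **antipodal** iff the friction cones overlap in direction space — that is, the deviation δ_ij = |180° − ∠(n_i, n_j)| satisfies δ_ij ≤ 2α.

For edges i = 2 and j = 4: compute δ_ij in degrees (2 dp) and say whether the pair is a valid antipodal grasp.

δ = 17.41°, valid

α = atan 0.6 = 30.96°;  2α = 61.93°
edge 2: e_2 = (-0.91, +1.65);  n_2 = (+0.8757, +0.4829)
edge 4: e_4 = (+2.28, -2.18);  n_4 = (-0.6911, -0.7228)
∠(n_2, n_4) = 162.59°
δ = |180° − 162.59°| = 17.41°
17.41° ≤ 2α = 61.93°  →  valid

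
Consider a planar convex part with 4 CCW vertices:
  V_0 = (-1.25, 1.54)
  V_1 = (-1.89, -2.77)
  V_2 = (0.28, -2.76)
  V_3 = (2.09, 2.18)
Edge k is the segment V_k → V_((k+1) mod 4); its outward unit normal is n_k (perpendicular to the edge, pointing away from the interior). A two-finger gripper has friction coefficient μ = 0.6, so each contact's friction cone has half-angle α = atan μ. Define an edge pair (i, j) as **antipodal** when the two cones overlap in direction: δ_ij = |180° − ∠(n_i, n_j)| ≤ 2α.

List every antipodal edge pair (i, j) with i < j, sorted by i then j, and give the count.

α = atan 0.6 = 30.96°;  2α = 61.93°
n_0 = (-0.9892, +0.1469)
n_1 = (+0.0046, -1.0000)
n_2 = (+0.9390, -0.3440)
n_3 = (-0.1882, +0.9821)
  (0,1): δ = 81.29°  ·
  (0,2): δ = 11.68°  ✓
  (0,3): δ = 109.29°  ·
  (1,2): δ = 110.39°  ·
  (1,3): δ = 10.58°  ✓
  (2,3): δ = 59.03°  ✓
antipodal pairs: 3

count = 3; pairs: (0,2), (1,3), (2,3)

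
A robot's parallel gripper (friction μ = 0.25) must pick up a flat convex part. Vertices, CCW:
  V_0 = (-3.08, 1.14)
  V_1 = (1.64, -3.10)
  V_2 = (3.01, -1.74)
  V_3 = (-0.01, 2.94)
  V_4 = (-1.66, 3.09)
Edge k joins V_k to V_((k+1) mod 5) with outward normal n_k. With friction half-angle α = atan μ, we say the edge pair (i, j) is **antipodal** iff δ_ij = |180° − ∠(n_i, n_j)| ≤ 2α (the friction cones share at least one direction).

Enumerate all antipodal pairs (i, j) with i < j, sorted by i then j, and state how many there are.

count = 2; pairs: (0,2), (1,4)

α = atan 0.25 = 14.04°;  2α = 28.07°
n_0 = (-0.6683, -0.7439)
n_1 = (+0.7045, -0.7097)
n_2 = (+0.8402, +0.5422)
n_3 = (+0.0905, +0.9959)
n_4 = (-0.8084, +0.5887)
  (0,1): δ = 93.28°  ·
  (0,2): δ = 15.23°  ✓
  (0,3): δ = 36.74°  ·
  (0,4): δ = 95.87°  ·
  (1,2): δ = 101.96°  ·
  (1,3): δ = 49.98°  ·
  (1,4): δ = 9.15°  ✓
  (2,3): δ = 128.03°  ·
  (2,4): δ = 68.90°  ·
  (3,4): δ = 120.87°  ·
antipodal pairs: 2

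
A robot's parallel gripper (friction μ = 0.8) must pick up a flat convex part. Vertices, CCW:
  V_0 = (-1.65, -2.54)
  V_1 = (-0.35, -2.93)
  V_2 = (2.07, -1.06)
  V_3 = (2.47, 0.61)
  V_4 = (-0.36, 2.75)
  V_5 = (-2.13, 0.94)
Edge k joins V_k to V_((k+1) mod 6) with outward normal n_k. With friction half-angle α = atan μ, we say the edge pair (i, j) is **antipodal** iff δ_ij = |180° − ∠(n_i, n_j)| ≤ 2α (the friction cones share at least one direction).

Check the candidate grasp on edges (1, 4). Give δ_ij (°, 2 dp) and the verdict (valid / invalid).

α = atan 0.8 = 38.66°;  2α = 77.32°
edge 1: e_1 = (+2.42, +1.87);  n_1 = (+0.6114, -0.7913)
edge 4: e_4 = (-1.77, -1.81);  n_4 = (-0.7150, +0.6992)
∠(n_1, n_4) = 172.05°
δ = |180° − 172.05°| = 7.95°
7.95° ≤ 2α = 77.32°  →  valid

δ = 7.95°, valid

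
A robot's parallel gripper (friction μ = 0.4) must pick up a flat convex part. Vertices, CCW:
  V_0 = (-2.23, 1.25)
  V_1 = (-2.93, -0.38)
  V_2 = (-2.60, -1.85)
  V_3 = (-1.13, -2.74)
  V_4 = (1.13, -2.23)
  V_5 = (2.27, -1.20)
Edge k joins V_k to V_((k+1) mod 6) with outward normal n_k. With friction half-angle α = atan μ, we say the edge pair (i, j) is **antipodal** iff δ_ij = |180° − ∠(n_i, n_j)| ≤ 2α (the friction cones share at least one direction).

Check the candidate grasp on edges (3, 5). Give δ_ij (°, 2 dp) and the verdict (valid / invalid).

α = atan 0.4 = 21.80°;  2α = 43.60°
edge 3: e_3 = (+2.26, +0.51);  n_3 = (+0.2201, -0.9755)
edge 5: e_5 = (-4.50, +2.45);  n_5 = (+0.4782, +0.8783)
∠(n_3, n_5) = 138.72°
δ = |180° − 138.72°| = 41.28°
41.28° ≤ 2α = 43.60°  →  valid

δ = 41.28°, valid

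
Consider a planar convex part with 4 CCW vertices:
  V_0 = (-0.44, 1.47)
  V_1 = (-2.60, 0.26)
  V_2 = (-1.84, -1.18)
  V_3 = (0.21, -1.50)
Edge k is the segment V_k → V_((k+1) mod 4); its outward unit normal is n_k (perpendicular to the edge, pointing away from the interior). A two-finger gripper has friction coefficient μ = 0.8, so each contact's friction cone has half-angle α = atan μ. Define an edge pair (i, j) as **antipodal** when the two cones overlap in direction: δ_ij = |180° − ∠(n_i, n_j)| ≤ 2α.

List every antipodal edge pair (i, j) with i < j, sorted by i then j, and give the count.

count = 4; pairs: (0,2), (0,3), (1,3), (2,3)

α = atan 0.8 = 38.66°;  2α = 77.32°
n_0 = (-0.4887, +0.8724)
n_1 = (-0.8844, -0.4668)
n_2 = (-0.1542, -0.9880)
n_3 = (+0.9769, +0.2138)
  (0,1): δ = 91.43°  ·
  (0,2): δ = 38.13°  ✓
  (0,3): δ = 73.09°  ✓
  (1,2): δ = 126.70°  ·
  (1,3): δ = 15.48°  ✓
  (2,3): δ = 68.78°  ✓
antipodal pairs: 4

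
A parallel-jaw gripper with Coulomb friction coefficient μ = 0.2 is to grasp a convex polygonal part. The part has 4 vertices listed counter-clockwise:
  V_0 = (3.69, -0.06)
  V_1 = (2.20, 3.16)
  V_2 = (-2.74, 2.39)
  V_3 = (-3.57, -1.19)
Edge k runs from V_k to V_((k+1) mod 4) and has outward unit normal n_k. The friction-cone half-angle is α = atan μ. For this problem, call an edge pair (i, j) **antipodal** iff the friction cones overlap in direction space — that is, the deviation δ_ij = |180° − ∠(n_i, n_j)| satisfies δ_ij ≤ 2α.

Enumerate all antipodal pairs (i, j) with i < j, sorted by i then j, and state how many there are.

count = 1; pairs: (1,3)

α = atan 0.2 = 11.31°;  2α = 22.62°
n_0 = (+0.9075, +0.4200)
n_1 = (-0.1540, +0.9881)
n_2 = (-0.9742, +0.2259)
n_3 = (+0.1538, -0.9881)
  (0,1): δ = 105.97°  ·
  (0,2): δ = 37.88°  ·
  (0,3): δ = 74.02°  ·
  (1,2): δ = 111.91°  ·
  (1,3): δ = 0.01°  ✓
  (2,3): δ = 68.10°  ·
antipodal pairs: 1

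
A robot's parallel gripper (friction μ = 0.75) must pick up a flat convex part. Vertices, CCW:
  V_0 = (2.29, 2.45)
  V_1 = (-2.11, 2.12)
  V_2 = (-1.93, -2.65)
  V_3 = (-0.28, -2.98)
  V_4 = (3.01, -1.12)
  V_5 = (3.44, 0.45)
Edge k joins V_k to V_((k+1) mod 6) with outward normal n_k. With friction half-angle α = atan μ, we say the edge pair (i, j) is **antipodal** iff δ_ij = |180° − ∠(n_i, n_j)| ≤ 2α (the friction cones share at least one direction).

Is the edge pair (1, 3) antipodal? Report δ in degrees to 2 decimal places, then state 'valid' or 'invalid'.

α = atan 0.75 = 36.87°;  2α = 73.74°
edge 1: e_1 = (+0.18, -4.77);  n_1 = (-0.9993, -0.0377)
edge 3: e_3 = (+3.29, +1.86);  n_3 = (+0.4921, -0.8705)
∠(n_1, n_3) = 117.32°
δ = |180° − 117.32°| = 62.68°
62.68° ≤ 2α = 73.74°  →  valid

δ = 62.68°, valid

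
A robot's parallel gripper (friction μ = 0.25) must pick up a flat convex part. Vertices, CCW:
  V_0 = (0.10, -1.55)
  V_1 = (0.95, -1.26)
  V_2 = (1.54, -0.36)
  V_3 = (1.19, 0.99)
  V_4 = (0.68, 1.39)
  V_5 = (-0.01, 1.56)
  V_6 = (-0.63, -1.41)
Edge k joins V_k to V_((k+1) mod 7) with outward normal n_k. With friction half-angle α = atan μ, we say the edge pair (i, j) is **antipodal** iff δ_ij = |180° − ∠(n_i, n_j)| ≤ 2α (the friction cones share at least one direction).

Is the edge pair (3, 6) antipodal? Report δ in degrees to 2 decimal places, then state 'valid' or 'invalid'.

δ = 27.25°, valid

α = atan 0.25 = 14.04°;  2α = 28.07°
edge 3: e_3 = (-0.51, +0.40);  n_3 = (+0.6171, +0.7869)
edge 6: e_6 = (+0.73, -0.14);  n_6 = (-0.1883, -0.9821)
∠(n_3, n_6) = 152.75°
δ = |180° − 152.75°| = 27.25°
27.25° ≤ 2α = 28.07°  →  valid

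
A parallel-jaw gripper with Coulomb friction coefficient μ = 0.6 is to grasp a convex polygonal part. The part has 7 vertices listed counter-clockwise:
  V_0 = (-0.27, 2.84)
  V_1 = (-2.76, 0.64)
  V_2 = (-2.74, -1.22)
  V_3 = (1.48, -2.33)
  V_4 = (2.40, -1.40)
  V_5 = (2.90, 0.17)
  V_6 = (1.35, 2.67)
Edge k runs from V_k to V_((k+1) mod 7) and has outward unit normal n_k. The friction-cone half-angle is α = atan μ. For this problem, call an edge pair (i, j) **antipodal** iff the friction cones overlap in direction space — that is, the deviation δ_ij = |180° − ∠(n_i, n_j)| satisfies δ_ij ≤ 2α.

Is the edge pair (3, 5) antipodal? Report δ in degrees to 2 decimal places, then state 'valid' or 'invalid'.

α = atan 0.6 = 30.96°;  2α = 61.93°
edge 3: e_3 = (+0.92, +0.93);  n_3 = (+0.7109, -0.7033)
edge 5: e_5 = (-1.55, +2.50);  n_5 = (+0.8499, +0.5269)
∠(n_3, n_5) = 76.49°
δ = |180° − 76.49°| = 103.51°
103.51° > 2α = 61.93°  →  invalid

δ = 103.51°, invalid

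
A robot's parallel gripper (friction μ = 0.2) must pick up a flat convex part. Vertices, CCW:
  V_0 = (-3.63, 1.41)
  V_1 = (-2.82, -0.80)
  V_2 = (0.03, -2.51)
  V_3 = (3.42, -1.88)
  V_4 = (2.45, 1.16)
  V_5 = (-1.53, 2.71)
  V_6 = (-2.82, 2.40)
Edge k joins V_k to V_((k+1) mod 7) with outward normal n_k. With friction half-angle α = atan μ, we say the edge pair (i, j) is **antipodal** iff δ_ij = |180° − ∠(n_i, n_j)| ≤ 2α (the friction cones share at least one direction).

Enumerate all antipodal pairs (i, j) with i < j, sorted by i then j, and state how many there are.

count = 3; pairs: (0,3), (1,4), (2,5)

α = atan 0.2 = 11.31°;  2α = 22.62°
n_0 = (-0.9389, -0.3441)
n_1 = (-0.5145, -0.8575)
n_2 = (+0.1827, -0.9832)
n_3 = (+0.9527, +0.3040)
n_4 = (+0.3629, +0.9318)
n_5 = (-0.2337, +0.9723)
n_6 = (-0.7740, +0.6332)
  (0,1): δ = 141.09°  ·
  (0,2): δ = 99.60°  ·
  (0,3): δ = 2.43°  ✓
  (0,4): δ = 48.59°  ·
  (0,5): δ = 83.38°  ·
  (0,6): δ = 120.58°  ·
  (1,2): δ = 138.51°  ·
  (1,3): δ = 41.34°  ·
  (1,4): δ = 9.69°  ✓
  (1,5): δ = 44.48°  ·
  (1,6): δ = 81.67°  ·
  (2,3): δ = 82.83°  ·
  (2,4): δ = 31.81°  ·
  (2,5): δ = 2.98°  ✓
  (2,6): δ = 40.18°  ·
  (3,4): δ = 128.98°  ·
  (3,5): δ = 94.18°  ·
  (3,6): δ = 56.99°  ·
  (4,5): δ = 145.21°  ·
  (4,6): δ = 108.01°  ·
  (5,6): δ = 142.80°  ·
antipodal pairs: 3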